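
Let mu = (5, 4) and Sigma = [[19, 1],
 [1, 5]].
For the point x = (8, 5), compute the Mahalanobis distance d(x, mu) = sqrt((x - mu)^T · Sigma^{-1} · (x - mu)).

Step 1 — centre the observation: (x - mu) = (3, 1).

Step 2 — invert Sigma. det(Sigma) = 19·5 - (1)² = 94.
  Sigma^{-1} = (1/det) · [[d, -b], [-b, a]] = [[0.0532, -0.0106],
 [-0.0106, 0.2021]].

Step 3 — form the quadratic (x - mu)^T · Sigma^{-1} · (x - mu):
  Sigma^{-1} · (x - mu) = (0.1489, 0.1702).
  (x - mu)^T · [Sigma^{-1} · (x - mu)] = (3)·(0.1489) + (1)·(0.1702) = 0.617.

Step 4 — take square root: d = √(0.617) ≈ 0.7855.

d(x, mu) = √(0.617) ≈ 0.7855


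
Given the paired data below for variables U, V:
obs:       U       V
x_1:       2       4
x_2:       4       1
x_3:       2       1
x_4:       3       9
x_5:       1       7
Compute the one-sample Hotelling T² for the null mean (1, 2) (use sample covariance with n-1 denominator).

Step 1 — sample mean vector:
  mean(U) = (2 + 4 + 2 + 3 + 1) / 5 = 12/5 = 2.4
  mean(V) = (4 + 1 + 1 + 9 + 7) / 5 = 22/5 = 4.4
  x̄ = (2.4, 4.4),  deviation x̄ - mu_0 = (2.4, 4.4) - (1, 2) = (1.4, 2.4).

Step 2 — sample covariance matrix, S[i,j] = (1/(n-1)) · Σ_k (x_{k,i} - mean_i) · (x_{k,j} - mean_j), divisor n-1 = 4:
  S[U,U] = ((-0.4)·(-0.4) + (1.6)·(1.6) + (-0.4)·(-0.4) + (0.6)·(0.6) + (-1.4)·(-1.4)) / 4 = 5.2/4 = 1.3
  S[U,V] = ((-0.4)·(-0.4) + (1.6)·(-3.4) + (-0.4)·(-3.4) + (0.6)·(4.6) + (-1.4)·(2.6)) / 4 = -4.8/4 = -1.2
  S[V,V] = ((-0.4)·(-0.4) + (-3.4)·(-3.4) + (-3.4)·(-3.4) + (4.6)·(4.6) + (2.6)·(2.6)) / 4 = 51.2/4 = 12.8
  S = [[1.3, -1.2],
 [-1.2, 12.8]].

Step 3 — invert S. det(S) = 1.3·12.8 - (-1.2)² = 15.2.
  S^{-1} = (1/det) · [[d, -b], [-b, a]] = [[0.8421, 0.0789],
 [0.0789, 0.0855]].

Step 4 — quadratic form (x̄ - mu_0)^T · S^{-1} · (x̄ - mu_0):
  S^{-1} · (x̄ - mu_0) = (1.3684, 0.3158),
  (x̄ - mu_0)^T · [...] = (1.4)·(1.3684) + (2.4)·(0.3158) = 2.6737.

Step 5 — scale by n: T² = 5 · 2.6737 = 13.3684.

T² ≈ 13.3684


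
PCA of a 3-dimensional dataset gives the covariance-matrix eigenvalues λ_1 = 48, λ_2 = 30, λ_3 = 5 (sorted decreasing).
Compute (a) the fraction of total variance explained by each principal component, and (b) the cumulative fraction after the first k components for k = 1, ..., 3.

Step 1 — total variance = trace(Sigma) = Σ λ_i = 48 + 30 + 5 = 83.

Step 2 — fraction explained by component i = λ_i / Σ λ:
  PC1: 48/83 = 0.5783
  PC2: 30/83 = 0.3614
  PC3: 5/83 = 0.0602

Step 3 — cumulative fraction after k components = (λ_1 + ... + λ_k) / Σ λ:
  k = 1: 48/83 = 0.5783
  k = 2: (48 + 30)/83 = 78/83 = 0.9398
  k = 3: (48 + 30 + 5)/83 = 83/83 = 1

Summary (fraction, with percent):

explained: PC1 0.5783 (57.83%), PC2 0.3614 (36.14%), PC3 0.0602 (6.02%);  cumulative: 0.5783, 0.9398, 1


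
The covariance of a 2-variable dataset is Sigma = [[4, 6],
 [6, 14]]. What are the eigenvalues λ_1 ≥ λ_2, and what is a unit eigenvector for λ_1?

Step 1 — characteristic polynomial of 2×2 Sigma:
  det(Sigma - λI) = λ² - trace · λ + det = 0.
  trace = 4 + 14 = 18, det = 4·14 - (6)² = 20.
Step 2 — discriminant:
  Δ = trace² - 4·det = 324 - 80 = 244.
Step 3 — eigenvalues:
  λ = (trace ± √Δ)/2 = (18 ± 15.6205)/2,
  λ_1 = 16.8102,  λ_2 = 1.1898.

Step 4 — unit eigenvector for λ_1: solve (Sigma - λ_1 I)v = 0. First row:
  (4 - 16.8102)·v_x + (6)·v_y = 0, i.e. (-12.8102)·v_x + (6)·v_y = 0,
  so v ∝ (b, λ_1 - a) = (6, 12.8102) = u.
  ||u|| = √((6)² + (12.8102)²) = √(200.1025) ≈ 14.1458,
  v_1 = u/||u|| ≈ (0.4242, 0.9056) (||v_1|| = 1).

λ_1 = 16.8102,  λ_2 = 1.1898;  v_1 ≈ (0.4242, 0.9056)


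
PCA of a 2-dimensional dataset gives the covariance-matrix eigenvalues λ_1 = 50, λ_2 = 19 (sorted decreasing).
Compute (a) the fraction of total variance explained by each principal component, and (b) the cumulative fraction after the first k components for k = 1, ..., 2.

Step 1 — total variance = trace(Sigma) = Σ λ_i = 50 + 19 = 69.

Step 2 — fraction explained by component i = λ_i / Σ λ:
  PC1: 50/69 = 0.7246
  PC2: 19/69 = 0.2754

Step 3 — cumulative fraction after k components = (λ_1 + ... + λ_k) / Σ λ:
  k = 1: 50/69 = 0.7246
  k = 2: (50 + 19)/69 = 69/69 = 1

Summary (fraction, with percent):

explained: PC1 0.7246 (72.46%), PC2 0.2754 (27.54%);  cumulative: 0.7246, 1


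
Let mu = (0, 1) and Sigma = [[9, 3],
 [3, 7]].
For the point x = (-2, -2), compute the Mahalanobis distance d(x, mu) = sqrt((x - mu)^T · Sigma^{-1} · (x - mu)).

Step 1 — centre the observation: (x - mu) = (-2, -3).

Step 2 — invert Sigma. det(Sigma) = 9·7 - (3)² = 54.
  Sigma^{-1} = (1/det) · [[d, -b], [-b, a]] = [[0.1296, -0.0556],
 [-0.0556, 0.1667]].

Step 3 — form the quadratic (x - mu)^T · Sigma^{-1} · (x - mu):
  Sigma^{-1} · (x - mu) = (-0.0926, -0.3889).
  (x - mu)^T · [Sigma^{-1} · (x - mu)] = (-2)·(-0.0926) + (-3)·(-0.3889) = 1.3519.

Step 4 — take square root: d = √(1.3519) ≈ 1.1627.

d(x, mu) = √(1.3519) ≈ 1.1627


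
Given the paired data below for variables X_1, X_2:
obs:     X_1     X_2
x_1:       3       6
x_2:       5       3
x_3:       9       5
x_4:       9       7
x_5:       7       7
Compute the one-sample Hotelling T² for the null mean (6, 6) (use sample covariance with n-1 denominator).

Step 1 — sample mean vector:
  mean(X_1) = (3 + 5 + 9 + 9 + 7) / 5 = 33/5 = 6.6
  mean(X_2) = (6 + 3 + 5 + 7 + 7) / 5 = 28/5 = 5.6
  x̄ = (6.6, 5.6),  deviation x̄ - mu_0 = (6.6, 5.6) - (6, 6) = (0.6, -0.4).

Step 2 — sample covariance matrix, S[i,j] = (1/(n-1)) · Σ_k (x_{k,i} - mean_i) · (x_{k,j} - mean_j), divisor n-1 = 4:
  S[X_1,X_1] = ((-3.6)·(-3.6) + (-1.6)·(-1.6) + (2.4)·(2.4) + (2.4)·(2.4) + (0.4)·(0.4)) / 4 = 27.2/4 = 6.8
  S[X_1,X_2] = ((-3.6)·(0.4) + (-1.6)·(-2.6) + (2.4)·(-0.6) + (2.4)·(1.4) + (0.4)·(1.4)) / 4 = 5.2/4 = 1.3
  S[X_2,X_2] = ((0.4)·(0.4) + (-2.6)·(-2.6) + (-0.6)·(-0.6) + (1.4)·(1.4) + (1.4)·(1.4)) / 4 = 11.2/4 = 2.8
  S = [[6.8, 1.3],
 [1.3, 2.8]].

Step 3 — invert S. det(S) = 6.8·2.8 - (1.3)² = 17.35.
  S^{-1} = (1/det) · [[d, -b], [-b, a]] = [[0.1614, -0.0749],
 [-0.0749, 0.3919]].

Step 4 — quadratic form (x̄ - mu_0)^T · S^{-1} · (x̄ - mu_0):
  S^{-1} · (x̄ - mu_0) = (0.1268, -0.2017),
  (x̄ - mu_0)^T · [...] = (0.6)·(0.1268) + (-0.4)·(-0.2017) = 0.1568.

Step 5 — scale by n: T² = 5 · 0.1568 = 0.7839.

T² ≈ 0.7839


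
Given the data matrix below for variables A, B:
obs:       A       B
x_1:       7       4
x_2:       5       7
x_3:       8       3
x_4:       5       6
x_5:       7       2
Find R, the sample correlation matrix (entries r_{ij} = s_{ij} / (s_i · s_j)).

Step 1 — column means:
  mean(A) = (7 + 5 + 8 + 5 + 7) / 5 = 32/5 = 6.4
  mean(B) = (4 + 7 + 3 + 6 + 2) / 5 = 22/5 = 4.4

Step 2 — sample variances and covariances s[i,j] = (1/(n-1)) · Σ_k (x_{k,i} - mean_i) · (x_{k,j} - mean_j), with n-1 = 4:
  s[A,A] = ((0.6)·(0.6) + (-1.4)·(-1.4) + (1.6)·(1.6) + (-1.4)·(-1.4) + (0.6)·(0.6)) / 4 = 7.2/4 = 1.8
  s[A,B] = ((0.6)·(-0.4) + (-1.4)·(2.6) + (1.6)·(-1.4) + (-1.4)·(1.6) + (0.6)·(-2.4)) / 4 = -9.8/4 = -2.45
  s[B,B] = ((-0.4)·(-0.4) + (2.6)·(2.6) + (-1.4)·(-1.4) + (1.6)·(1.6) + (-2.4)·(-2.4)) / 4 = 17.2/4 = 4.3
  Sample standard deviations s_i = √(s[i,i]):
  s(A) = √(1.8) = 1.3416
  s(B) = √(4.3) = 2.0736

Step 3 — r_{ij} = s_{ij} / (s_i · s_j):
  r[A,A] = 1 (diagonal).
  r[A,B] = -2.45 / (1.3416 · 2.0736) = -2.45 / 2.7821 = -0.8806
  r[B,B] = 1 (diagonal).

R is symmetric with unit diagonal. Assembling:

R = [[1, -0.8806],
 [-0.8806, 1]]


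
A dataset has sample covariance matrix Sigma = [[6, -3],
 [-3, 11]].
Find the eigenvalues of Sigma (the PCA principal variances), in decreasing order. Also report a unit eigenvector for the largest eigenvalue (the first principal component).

Step 1 — characteristic polynomial of 2×2 Sigma:
  det(Sigma - λI) = λ² - trace · λ + det = 0.
  trace = 6 + 11 = 17, det = 6·11 - (-3)² = 57.
Step 2 — discriminant:
  Δ = trace² - 4·det = 289 - 228 = 61.
Step 3 — eigenvalues:
  λ = (trace ± √Δ)/2 = (17 ± 7.8102)/2,
  λ_1 = 12.4051,  λ_2 = 4.5949.

Step 4 — unit eigenvector for λ_1: solve (Sigma - λ_1 I)v = 0. First row:
  (6 - 12.4051)·v_x + (-3)·v_y = 0, i.e. (-6.4051)·v_x + (-3)·v_y = 0,
  so v ∝ (b, λ_1 - a) = (-3, 6.4051); multiply by -1 so the first entry is positive: u = (3, -6.4051).
  ||u|| = √((3)² + (-6.4051)²) = √(50.0256) ≈ 7.0729,
  v_1 = u/||u|| ≈ (0.4242, -0.9056) (||v_1|| = 1).

λ_1 = 12.4051,  λ_2 = 4.5949;  v_1 ≈ (0.4242, -0.9056)


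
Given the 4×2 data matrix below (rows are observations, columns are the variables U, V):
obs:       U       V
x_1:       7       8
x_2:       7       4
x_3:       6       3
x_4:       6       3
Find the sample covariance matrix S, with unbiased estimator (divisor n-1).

Step 1 — column means:
  mean(U) = (7 + 7 + 6 + 6) / 4 = 26/4 = 6.5
  mean(V) = (8 + 4 + 3 + 3) / 4 = 18/4 = 4.5

Step 2 — sample covariance S[i,j] = (1/(n-1)) · Σ_k (x_{k,i} - mean_i) · (x_{k,j} - mean_j), with n-1 = 3.
  S[U,U] = ((0.5)·(0.5) + (0.5)·(0.5) + (-0.5)·(-0.5) + (-0.5)·(-0.5)) / 3 = 1/3 = 0.3333
  S[U,V] = ((0.5)·(3.5) + (0.5)·(-0.5) + (-0.5)·(-1.5) + (-0.5)·(-1.5)) / 3 = 3/3 = 1
  S[V,V] = ((3.5)·(3.5) + (-0.5)·(-0.5) + (-1.5)·(-1.5) + (-1.5)·(-1.5)) / 3 = 17/3 = 5.6667

S is symmetric (S[j,i] = S[i,j]). Assembling:

S = [[0.3333, 1],
 [1, 5.6667]]


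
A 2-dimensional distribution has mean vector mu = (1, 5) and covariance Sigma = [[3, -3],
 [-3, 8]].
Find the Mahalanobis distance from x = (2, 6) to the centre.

Step 1 — centre the observation: (x - mu) = (1, 1).

Step 2 — invert Sigma. det(Sigma) = 3·8 - (-3)² = 15.
  Sigma^{-1} = (1/det) · [[d, -b], [-b, a]] = [[0.5333, 0.2],
 [0.2, 0.2]].

Step 3 — form the quadratic (x - mu)^T · Sigma^{-1} · (x - mu):
  Sigma^{-1} · (x - mu) = (0.7333, 0.4).
  (x - mu)^T · [Sigma^{-1} · (x - mu)] = (1)·(0.7333) + (1)·(0.4) = 1.1333.

Step 4 — take square root: d = √(1.1333) ≈ 1.0646.

d(x, mu) = √(1.1333) ≈ 1.0646


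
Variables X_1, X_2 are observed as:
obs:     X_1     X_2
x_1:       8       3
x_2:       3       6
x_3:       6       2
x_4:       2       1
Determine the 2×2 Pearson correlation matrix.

Step 1 — column means:
  mean(X_1) = (8 + 3 + 6 + 2) / 4 = 19/4 = 4.75
  mean(X_2) = (3 + 6 + 2 + 1) / 4 = 12/4 = 3

Step 2 — sample variances and covariances s[i,j] = (1/(n-1)) · Σ_k (x_{k,i} - mean_i) · (x_{k,j} - mean_j), with n-1 = 3:
  s[X_1,X_1] = ((3.25)·(3.25) + (-1.75)·(-1.75) + (1.25)·(1.25) + (-2.75)·(-2.75)) / 3 = 22.75/3 = 7.5833
  s[X_1,X_2] = ((3.25)·(0) + (-1.75)·(3) + (1.25)·(-1) + (-2.75)·(-2)) / 3 = -1/3 = -0.3333
  s[X_2,X_2] = ((0)·(0) + (3)·(3) + (-1)·(-1) + (-2)·(-2)) / 3 = 14/3 = 4.6667
  Sample standard deviations s_i = √(s[i,i]):
  s(X_1) = √(7.5833) = 2.7538
  s(X_2) = √(4.6667) = 2.1602

Step 3 — r_{ij} = s_{ij} / (s_i · s_j):
  r[X_1,X_1] = 1 (diagonal).
  r[X_1,X_2] = -0.3333 / (2.7538 · 2.1602) = -0.3333 / 5.9489 = -0.056
  r[X_2,X_2] = 1 (diagonal).

R is symmetric with unit diagonal. Assembling:

R = [[1, -0.056],
 [-0.056, 1]]


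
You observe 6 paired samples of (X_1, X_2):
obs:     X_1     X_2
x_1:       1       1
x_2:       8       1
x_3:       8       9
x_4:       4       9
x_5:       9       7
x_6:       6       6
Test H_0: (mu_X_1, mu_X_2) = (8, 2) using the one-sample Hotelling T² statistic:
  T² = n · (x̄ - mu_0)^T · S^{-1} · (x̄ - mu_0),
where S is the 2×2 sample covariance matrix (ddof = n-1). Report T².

Step 1 — sample mean vector:
  mean(X_1) = (1 + 8 + 8 + 4 + 9 + 6) / 6 = 36/6 = 6
  mean(X_2) = (1 + 1 + 9 + 9 + 7 + 6) / 6 = 33/6 = 5.5
  x̄ = (6, 5.5),  deviation x̄ - mu_0 = (6, 5.5) - (8, 2) = (-2, 3.5).

Step 2 — sample covariance matrix, S[i,j] = (1/(n-1)) · Σ_k (x_{k,i} - mean_i) · (x_{k,j} - mean_j), divisor n-1 = 5:
  S[X_1,X_1] = ((-5)·(-5) + (2)·(2) + (2)·(2) + (-2)·(-2) + (3)·(3) + (0)·(0)) / 5 = 46/5 = 9.2
  S[X_1,X_2] = ((-5)·(-4.5) + (2)·(-4.5) + (2)·(3.5) + (-2)·(3.5) + (3)·(1.5) + (0)·(0.5)) / 5 = 18/5 = 3.6
  S[X_2,X_2] = ((-4.5)·(-4.5) + (-4.5)·(-4.5) + (3.5)·(3.5) + (3.5)·(3.5) + (1.5)·(1.5) + (0.5)·(0.5)) / 5 = 67.5/5 = 13.5
  S = [[9.2, 3.6],
 [3.6, 13.5]].

Step 3 — invert S. det(S) = 9.2·13.5 - (3.6)² = 111.24.
  S^{-1} = (1/det) · [[d, -b], [-b, a]] = [[0.1214, -0.0324],
 [-0.0324, 0.0827]].

Step 4 — quadratic form (x̄ - mu_0)^T · S^{-1} · (x̄ - mu_0):
  S^{-1} · (x̄ - mu_0) = (-0.356, 0.3542),
  (x̄ - mu_0)^T · [...] = (-2)·(-0.356) + (3.5)·(0.3542) = 1.9516.

Step 5 — scale by n: T² = 6 · 1.9516 = 11.7098.

T² ≈ 11.7098


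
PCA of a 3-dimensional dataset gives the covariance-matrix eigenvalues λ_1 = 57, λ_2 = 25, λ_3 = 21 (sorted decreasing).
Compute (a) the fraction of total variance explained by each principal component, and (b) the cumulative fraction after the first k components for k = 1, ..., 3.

Step 1 — total variance = trace(Sigma) = Σ λ_i = 57 + 25 + 21 = 103.

Step 2 — fraction explained by component i = λ_i / Σ λ:
  PC1: 57/103 = 0.5534
  PC2: 25/103 = 0.2427
  PC3: 21/103 = 0.2039

Step 3 — cumulative fraction after k components = (λ_1 + ... + λ_k) / Σ λ:
  k = 1: 57/103 = 0.5534
  k = 2: (57 + 25)/103 = 82/103 = 0.7961
  k = 3: (57 + 25 + 21)/103 = 103/103 = 1

Summary (fraction, with percent):

explained: PC1 0.5534 (55.34%), PC2 0.2427 (24.27%), PC3 0.2039 (20.39%);  cumulative: 0.5534, 0.7961, 1


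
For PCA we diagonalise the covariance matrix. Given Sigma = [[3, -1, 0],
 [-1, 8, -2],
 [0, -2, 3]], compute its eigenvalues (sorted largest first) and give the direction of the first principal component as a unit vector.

Step 1 — characteristic polynomial p(λ) = det(λI - Sigma) = λ³ - tr·λ² + c_1·λ - det, where tr = trace, c_1 = sum of the principal 2×2 minors, det = det(Sigma):
  tr = 3 + 8 + 3 = 14,
  c_1 = (3·8 - (-1)²) + (3·3 - (0)²) + (8·3 - (-2)²) = 23 + 9 + 20 = 52,
  det = 3·(8·3 - (-2)²) - (-1)·((-1)·3 - (-2)·(0)) + (0)·((-1)·(-2) - 8·(0)) = 3·(20) - (-1)·(-3) + (0)·(2) = 57.
  So p(λ) = λ³ - 14λ² + 52λ - 57.
Step 2 — look for an integer root (rational root theorem: any rational root is an integer divisor of 57). Testing λ = 3:
  p(3) = 27 - 126 + 156 - 57 = 0  ✓
  Dividing out (λ - 3): p(λ) = (λ - 3)(λ² - 11λ + 19).
Step 3 — remaining eigenvalues from the quadratic λ² - 11λ + 19 = 0:
  Δ = 11² - 4·19 = 121 - 76 = 45,  λ = (11 ± √45)/2 = (11 ± 6.7082)/2 ≈ 8.8541 or 2.1459.
  Sorted: λ_1 = 8.8541,  λ_2 = 3,  λ_3 = 2.1459  (check: sum = 14 = tr ✓).

Step 4 — unit eigenvector for λ_1 ≈ 8.8541: v spans the null space of (Sigma - λ_1 I), whose rows are
  r_1 = (-5.8541, -1, 0),  r_2 = (-1, -0.8541, -2),  r_3 = (0, -2, -5.8541).
  v is orthogonal to every row, so take v ∝ r_1 × r_2 = ((-1)·(-2) - (0)·(-0.8541), (0)·(-1) - (-5.8541)·(-2), (-5.8541)·(-0.8541) - (-1)·(-1)) ≈ (2, -11.7082, 4).
  Let u = (2, -11.7082, 4).
  ||u|| = √((2)² + (-11.7082)² + (4)²) = √(157.082) ≈ 12.5332,  v_1 = u/||u|| ≈ (0.1596, -0.9342, 0.3192) (||v_1|| = 1).

λ_1 = 8.8541,  λ_2 = 3,  λ_3 = 2.1459;  v_1 ≈ (0.1596, -0.9342, 0.3192)


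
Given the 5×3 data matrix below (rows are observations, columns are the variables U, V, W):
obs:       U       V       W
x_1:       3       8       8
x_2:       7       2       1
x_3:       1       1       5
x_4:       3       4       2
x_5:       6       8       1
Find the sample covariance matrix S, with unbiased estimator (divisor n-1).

Step 1 — column means:
  mean(U) = (3 + 7 + 1 + 3 + 6) / 5 = 20/5 = 4
  mean(V) = (8 + 2 + 1 + 4 + 8) / 5 = 23/5 = 4.6
  mean(W) = (8 + 1 + 5 + 2 + 1) / 5 = 17/5 = 3.4

Step 2 — sample covariance S[i,j] = (1/(n-1)) · Σ_k (x_{k,i} - mean_i) · (x_{k,j} - mean_j), with n-1 = 4.
  S[U,U] = ((-1)·(-1) + (3)·(3) + (-3)·(-3) + (-1)·(-1) + (2)·(2)) / 4 = 24/4 = 6
  S[U,V] = ((-1)·(3.4) + (3)·(-2.6) + (-3)·(-3.6) + (-1)·(-0.6) + (2)·(3.4)) / 4 = 7/4 = 1.75
  S[U,W] = ((-1)·(4.6) + (3)·(-2.4) + (-3)·(1.6) + (-1)·(-1.4) + (2)·(-2.4)) / 4 = -20/4 = -5
  S[V,V] = ((3.4)·(3.4) + (-2.6)·(-2.6) + (-3.6)·(-3.6) + (-0.6)·(-0.6) + (3.4)·(3.4)) / 4 = 43.2/4 = 10.8
  S[V,W] = ((3.4)·(4.6) + (-2.6)·(-2.4) + (-3.6)·(1.6) + (-0.6)·(-1.4) + (3.4)·(-2.4)) / 4 = 8.8/4 = 2.2
  S[W,W] = ((4.6)·(4.6) + (-2.4)·(-2.4) + (1.6)·(1.6) + (-1.4)·(-1.4) + (-2.4)·(-2.4)) / 4 = 37.2/4 = 9.3

S is symmetric (S[j,i] = S[i,j]). Assembling:

S = [[6, 1.75, -5],
 [1.75, 10.8, 2.2],
 [-5, 2.2, 9.3]]


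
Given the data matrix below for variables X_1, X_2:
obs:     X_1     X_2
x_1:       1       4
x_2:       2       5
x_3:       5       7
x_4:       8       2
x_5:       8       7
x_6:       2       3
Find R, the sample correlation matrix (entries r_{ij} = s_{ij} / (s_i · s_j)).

Step 1 — column means:
  mean(X_1) = (1 + 2 + 5 + 8 + 8 + 2) / 6 = 26/6 = 4.3333
  mean(X_2) = (4 + 5 + 7 + 2 + 7 + 3) / 6 = 28/6 = 4.6667

Step 2 — sample variances and covariances s[i,j] = (1/(n-1)) · Σ_k (x_{k,i} - mean_i) · (x_{k,j} - mean_j), with n-1 = 5:
  s[X_1,X_1] = ((-3.3333)·(-3.3333) + (-2.3333)·(-2.3333) + (0.6667)·(0.6667) + (3.6667)·(3.6667) + (3.6667)·(3.6667) + (-2.3333)·(-2.3333)) / 5 = 49.3333/5 = 9.8667
  s[X_1,X_2] = ((-3.3333)·(-0.6667) + (-2.3333)·(0.3333) + (0.6667)·(2.3333) + (3.6667)·(-2.6667) + (3.6667)·(2.3333) + (-2.3333)·(-1.6667)) / 5 = 5.6667/5 = 1.1333
  s[X_2,X_2] = ((-0.6667)·(-0.6667) + (0.3333)·(0.3333) + (2.3333)·(2.3333) + (-2.6667)·(-2.6667) + (2.3333)·(2.3333) + (-1.6667)·(-1.6667)) / 5 = 21.3333/5 = 4.2667
  Sample standard deviations s_i = √(s[i,i]):
  s(X_1) = √(9.8667) = 3.1411
  s(X_2) = √(4.2667) = 2.0656

Step 3 — r_{ij} = s_{ij} / (s_i · s_j):
  r[X_1,X_1] = 1 (diagonal).
  r[X_1,X_2] = 1.1333 / (3.1411 · 2.0656) = 1.1333 / 6.4883 = 0.1747
  r[X_2,X_2] = 1 (diagonal).

R is symmetric with unit diagonal. Assembling:

R = [[1, 0.1747],
 [0.1747, 1]]


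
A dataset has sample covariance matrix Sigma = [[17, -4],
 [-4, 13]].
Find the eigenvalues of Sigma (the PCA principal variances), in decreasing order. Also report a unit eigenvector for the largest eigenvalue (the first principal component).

Step 1 — characteristic polynomial of 2×2 Sigma:
  det(Sigma - λI) = λ² - trace · λ + det = 0.
  trace = 17 + 13 = 30, det = 17·13 - (-4)² = 205.
Step 2 — discriminant:
  Δ = trace² - 4·det = 900 - 820 = 80.
Step 3 — eigenvalues:
  λ = (trace ± √Δ)/2 = (30 ± 8.9443)/2,
  λ_1 = 19.4721,  λ_2 = 10.5279.

Step 4 — unit eigenvector for λ_1: solve (Sigma - λ_1 I)v = 0. First row:
  (17 - 19.4721)·v_x + (-4)·v_y = 0, i.e. (-2.4721)·v_x + (-4)·v_y = 0,
  so v ∝ (b, λ_1 - a) = (-4, 2.4721); multiply by -1 so the first entry is positive: u = (4, -2.4721).
  ||u|| = √((4)² + (-2.4721)²) = √(22.1115) ≈ 4.7023,
  v_1 = u/||u|| ≈ (0.8507, -0.5257) (||v_1|| = 1).

λ_1 = 19.4721,  λ_2 = 10.5279;  v_1 ≈ (0.8507, -0.5257)


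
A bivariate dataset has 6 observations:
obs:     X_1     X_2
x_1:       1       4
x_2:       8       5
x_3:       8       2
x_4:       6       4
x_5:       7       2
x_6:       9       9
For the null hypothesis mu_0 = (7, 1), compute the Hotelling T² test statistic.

Step 1 — sample mean vector:
  mean(X_1) = (1 + 8 + 8 + 6 + 7 + 9) / 6 = 39/6 = 6.5
  mean(X_2) = (4 + 5 + 2 + 4 + 2 + 9) / 6 = 26/6 = 4.3333
  x̄ = (6.5, 4.3333),  deviation x̄ - mu_0 = (6.5, 4.3333) - (7, 1) = (-0.5, 3.3333).

Step 2 — sample covariance matrix, S[i,j] = (1/(n-1)) · Σ_k (x_{k,i} - mean_i) · (x_{k,j} - mean_j), divisor n-1 = 5:
  S[X_1,X_1] = ((-5.5)·(-5.5) + (1.5)·(1.5) + (1.5)·(1.5) + (-0.5)·(-0.5) + (0.5)·(0.5) + (2.5)·(2.5)) / 5 = 41.5/5 = 8.3
  S[X_1,X_2] = ((-5.5)·(-0.3333) + (1.5)·(0.6667) + (1.5)·(-2.3333) + (-0.5)·(-0.3333) + (0.5)·(-2.3333) + (2.5)·(4.6667)) / 5 = 10/5 = 2
  S[X_2,X_2] = ((-0.3333)·(-0.3333) + (0.6667)·(0.6667) + (-2.3333)·(-2.3333) + (-0.3333)·(-0.3333) + (-2.3333)·(-2.3333) + (4.6667)·(4.6667)) / 5 = 33.3333/5 = 6.6667
  S = [[8.3, 2],
 [2, 6.6667]].

Step 3 — invert S. det(S) = 8.3·6.6667 - (2)² = 51.3333.
  S^{-1} = (1/det) · [[d, -b], [-b, a]] = [[0.1299, -0.039],
 [-0.039, 0.1617]].

Step 4 — quadratic form (x̄ - mu_0)^T · S^{-1} · (x̄ - mu_0):
  S^{-1} · (x̄ - mu_0) = (-0.1948, 0.5584),
  (x̄ - mu_0)^T · [...] = (-0.5)·(-0.1948) + (3.3333)·(0.5584) = 1.9589.

Step 5 — scale by n: T² = 6 · 1.9589 = 11.7532.

T² ≈ 11.7532


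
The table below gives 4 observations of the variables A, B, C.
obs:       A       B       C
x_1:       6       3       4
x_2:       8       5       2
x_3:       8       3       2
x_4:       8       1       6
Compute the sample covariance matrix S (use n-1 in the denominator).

Step 1 — column means:
  mean(A) = (6 + 8 + 8 + 8) / 4 = 30/4 = 7.5
  mean(B) = (3 + 5 + 3 + 1) / 4 = 12/4 = 3
  mean(C) = (4 + 2 + 2 + 6) / 4 = 14/4 = 3.5

Step 2 — sample covariance S[i,j] = (1/(n-1)) · Σ_k (x_{k,i} - mean_i) · (x_{k,j} - mean_j), with n-1 = 3.
  S[A,A] = ((-1.5)·(-1.5) + (0.5)·(0.5) + (0.5)·(0.5) + (0.5)·(0.5)) / 3 = 3/3 = 1
  S[A,B] = ((-1.5)·(0) + (0.5)·(2) + (0.5)·(0) + (0.5)·(-2)) / 3 = 0/3 = 0
  S[A,C] = ((-1.5)·(0.5) + (0.5)·(-1.5) + (0.5)·(-1.5) + (0.5)·(2.5)) / 3 = -1/3 = -0.3333
  S[B,B] = ((0)·(0) + (2)·(2) + (0)·(0) + (-2)·(-2)) / 3 = 8/3 = 2.6667
  S[B,C] = ((0)·(0.5) + (2)·(-1.5) + (0)·(-1.5) + (-2)·(2.5)) / 3 = -8/3 = -2.6667
  S[C,C] = ((0.5)·(0.5) + (-1.5)·(-1.5) + (-1.5)·(-1.5) + (2.5)·(2.5)) / 3 = 11/3 = 3.6667

S is symmetric (S[j,i] = S[i,j]). Assembling:

S = [[1, 0, -0.3333],
 [0, 2.6667, -2.6667],
 [-0.3333, -2.6667, 3.6667]]


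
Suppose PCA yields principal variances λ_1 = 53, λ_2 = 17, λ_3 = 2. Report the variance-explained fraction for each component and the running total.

Step 1 — total variance = trace(Sigma) = Σ λ_i = 53 + 17 + 2 = 72.

Step 2 — fraction explained by component i = λ_i / Σ λ:
  PC1: 53/72 = 0.7361
  PC2: 17/72 = 0.2361
  PC3: 2/72 = 0.0278

Step 3 — cumulative fraction after k components = (λ_1 + ... + λ_k) / Σ λ:
  k = 1: 53/72 = 0.7361
  k = 2: (53 + 17)/72 = 70/72 = 0.9722
  k = 3: (53 + 17 + 2)/72 = 72/72 = 1

Summary (fraction, with percent):

explained: PC1 0.7361 (73.61%), PC2 0.2361 (23.61%), PC3 0.0278 (2.78%);  cumulative: 0.7361, 0.9722, 1


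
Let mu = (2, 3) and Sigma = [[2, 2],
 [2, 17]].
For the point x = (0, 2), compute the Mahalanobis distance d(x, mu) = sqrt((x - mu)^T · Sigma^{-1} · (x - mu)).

Step 1 — centre the observation: (x - mu) = (-2, -1).

Step 2 — invert Sigma. det(Sigma) = 2·17 - (2)² = 30.
  Sigma^{-1} = (1/det) · [[d, -b], [-b, a]] = [[0.5667, -0.0667],
 [-0.0667, 0.0667]].

Step 3 — form the quadratic (x - mu)^T · Sigma^{-1} · (x - mu):
  Sigma^{-1} · (x - mu) = (-1.0667, 0.0667).
  (x - mu)^T · [Sigma^{-1} · (x - mu)] = (-2)·(-1.0667) + (-1)·(0.0667) = 2.0667.

Step 4 — take square root: d = √(2.0667) ≈ 1.4376.

d(x, mu) = √(2.0667) ≈ 1.4376


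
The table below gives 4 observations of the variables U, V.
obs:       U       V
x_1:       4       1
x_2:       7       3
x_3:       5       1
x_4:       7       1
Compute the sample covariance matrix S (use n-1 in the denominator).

Step 1 — column means:
  mean(U) = (4 + 7 + 5 + 7) / 4 = 23/4 = 5.75
  mean(V) = (1 + 3 + 1 + 1) / 4 = 6/4 = 1.5

Step 2 — sample covariance S[i,j] = (1/(n-1)) · Σ_k (x_{k,i} - mean_i) · (x_{k,j} - mean_j), with n-1 = 3.
  S[U,U] = ((-1.75)·(-1.75) + (1.25)·(1.25) + (-0.75)·(-0.75) + (1.25)·(1.25)) / 3 = 6.75/3 = 2.25
  S[U,V] = ((-1.75)·(-0.5) + (1.25)·(1.5) + (-0.75)·(-0.5) + (1.25)·(-0.5)) / 3 = 2.5/3 = 0.8333
  S[V,V] = ((-0.5)·(-0.5) + (1.5)·(1.5) + (-0.5)·(-0.5) + (-0.5)·(-0.5)) / 3 = 3/3 = 1

S is symmetric (S[j,i] = S[i,j]). Assembling:

S = [[2.25, 0.8333],
 [0.8333, 1]]


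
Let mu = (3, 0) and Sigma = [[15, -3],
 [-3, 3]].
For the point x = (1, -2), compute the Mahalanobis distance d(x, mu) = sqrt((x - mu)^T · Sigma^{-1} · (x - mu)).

Step 1 — centre the observation: (x - mu) = (-2, -2).

Step 2 — invert Sigma. det(Sigma) = 15·3 - (-3)² = 36.
  Sigma^{-1} = (1/det) · [[d, -b], [-b, a]] = [[0.0833, 0.0833],
 [0.0833, 0.4167]].

Step 3 — form the quadratic (x - mu)^T · Sigma^{-1} · (x - mu):
  Sigma^{-1} · (x - mu) = (-0.3333, -1).
  (x - mu)^T · [Sigma^{-1} · (x - mu)] = (-2)·(-0.3333) + (-2)·(-1) = 2.6667.

Step 4 — take square root: d = √(2.6667) ≈ 1.633.

d(x, mu) = √(2.6667) ≈ 1.633


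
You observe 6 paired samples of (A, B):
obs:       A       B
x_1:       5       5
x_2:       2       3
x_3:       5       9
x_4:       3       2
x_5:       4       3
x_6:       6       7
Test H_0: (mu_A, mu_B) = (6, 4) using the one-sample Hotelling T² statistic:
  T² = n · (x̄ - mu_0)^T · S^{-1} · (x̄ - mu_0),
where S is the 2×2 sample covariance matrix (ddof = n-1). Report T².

Step 1 — sample mean vector:
  mean(A) = (5 + 2 + 5 + 3 + 4 + 6) / 6 = 25/6 = 4.1667
  mean(B) = (5 + 3 + 9 + 2 + 3 + 7) / 6 = 29/6 = 4.8333
  x̄ = (4.1667, 4.8333),  deviation x̄ - mu_0 = (4.1667, 4.8333) - (6, 4) = (-1.8333, 0.8333).

Step 2 — sample covariance matrix, S[i,j] = (1/(n-1)) · Σ_k (x_{k,i} - mean_i) · (x_{k,j} - mean_j), divisor n-1 = 5:
  S[A,A] = ((0.8333)·(0.8333) + (-2.1667)·(-2.1667) + (0.8333)·(0.8333) + (-1.1667)·(-1.1667) + (-0.1667)·(-0.1667) + (1.8333)·(1.8333)) / 5 = 10.8333/5 = 2.1667
  S[A,B] = ((0.8333)·(0.1667) + (-2.1667)·(-1.8333) + (0.8333)·(4.1667) + (-1.1667)·(-2.8333) + (-0.1667)·(-1.8333) + (1.8333)·(2.1667)) / 5 = 15.1667/5 = 3.0333
  S[B,B] = ((0.1667)·(0.1667) + (-1.8333)·(-1.8333) + (4.1667)·(4.1667) + (-2.8333)·(-2.8333) + (-1.8333)·(-1.8333) + (2.1667)·(2.1667)) / 5 = 36.8333/5 = 7.3667
  S = [[2.1667, 3.0333],
 [3.0333, 7.3667]].

Step 3 — invert S. det(S) = 2.1667·7.3667 - (3.0333)² = 6.76.
  S^{-1} = (1/det) · [[d, -b], [-b, a]] = [[1.0897, -0.4487],
 [-0.4487, 0.3205]].

Step 4 — quadratic form (x̄ - mu_0)^T · S^{-1} · (x̄ - mu_0):
  S^{-1} · (x̄ - mu_0) = (-2.3718, 1.0897),
  (x̄ - mu_0)^T · [...] = (-1.8333)·(-2.3718) + (0.8333)·(1.0897) = 5.2564.

Step 5 — scale by n: T² = 6 · 5.2564 = 31.5385.

T² ≈ 31.5385


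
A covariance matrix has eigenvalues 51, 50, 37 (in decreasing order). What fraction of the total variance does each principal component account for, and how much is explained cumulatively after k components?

Step 1 — total variance = trace(Sigma) = Σ λ_i = 51 + 50 + 37 = 138.

Step 2 — fraction explained by component i = λ_i / Σ λ:
  PC1: 51/138 = 0.3696
  PC2: 50/138 = 0.3623
  PC3: 37/138 = 0.2681

Step 3 — cumulative fraction after k components = (λ_1 + ... + λ_k) / Σ λ:
  k = 1: 51/138 = 0.3696
  k = 2: (51 + 50)/138 = 101/138 = 0.7319
  k = 3: (51 + 50 + 37)/138 = 138/138 = 1

Summary (fraction, with percent):

explained: PC1 0.3696 (36.96%), PC2 0.3623 (36.23%), PC3 0.2681 (26.81%);  cumulative: 0.3696, 0.7319, 1


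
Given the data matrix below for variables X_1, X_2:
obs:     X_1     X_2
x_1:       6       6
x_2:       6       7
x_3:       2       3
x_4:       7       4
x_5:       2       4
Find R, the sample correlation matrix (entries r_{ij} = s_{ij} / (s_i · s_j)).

Step 1 — column means:
  mean(X_1) = (6 + 6 + 2 + 7 + 2) / 5 = 23/5 = 4.6
  mean(X_2) = (6 + 7 + 3 + 4 + 4) / 5 = 24/5 = 4.8

Step 2 — sample variances and covariances s[i,j] = (1/(n-1)) · Σ_k (x_{k,i} - mean_i) · (x_{k,j} - mean_j), with n-1 = 4:
  s[X_1,X_1] = ((1.4)·(1.4) + (1.4)·(1.4) + (-2.6)·(-2.6) + (2.4)·(2.4) + (-2.6)·(-2.6)) / 4 = 23.2/4 = 5.8
  s[X_1,X_2] = ((1.4)·(1.2) + (1.4)·(2.2) + (-2.6)·(-1.8) + (2.4)·(-0.8) + (-2.6)·(-0.8)) / 4 = 9.6/4 = 2.4
  s[X_2,X_2] = ((1.2)·(1.2) + (2.2)·(2.2) + (-1.8)·(-1.8) + (-0.8)·(-0.8) + (-0.8)·(-0.8)) / 4 = 10.8/4 = 2.7
  Sample standard deviations s_i = √(s[i,i]):
  s(X_1) = √(5.8) = 2.4083
  s(X_2) = √(2.7) = 1.6432

Step 3 — r_{ij} = s_{ij} / (s_i · s_j):
  r[X_1,X_1] = 1 (diagonal).
  r[X_1,X_2] = 2.4 / (2.4083 · 1.6432) = 2.4 / 3.9573 = 0.6065
  r[X_2,X_2] = 1 (diagonal).

R is symmetric with unit diagonal. Assembling:

R = [[1, 0.6065],
 [0.6065, 1]]


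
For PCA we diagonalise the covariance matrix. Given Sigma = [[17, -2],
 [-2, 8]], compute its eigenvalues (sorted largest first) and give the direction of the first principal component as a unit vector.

Step 1 — characteristic polynomial of 2×2 Sigma:
  det(Sigma - λI) = λ² - trace · λ + det = 0.
  trace = 17 + 8 = 25, det = 17·8 - (-2)² = 132.
Step 2 — discriminant:
  Δ = trace² - 4·det = 625 - 528 = 97.
Step 3 — eigenvalues:
  λ = (trace ± √Δ)/2 = (25 ± 9.8489)/2,
  λ_1 = 17.4244,  λ_2 = 7.5756.

Step 4 — unit eigenvector for λ_1: solve (Sigma - λ_1 I)v = 0. First row:
  (17 - 17.4244)·v_x + (-2)·v_y = 0, i.e. (-0.4244)·v_x + (-2)·v_y = 0,
  so v ∝ (b, λ_1 - a) = (-2, 0.4244); multiply by -1 so the first entry is positive: u = (2, -0.4244).
  ||u|| = √((2)² + (-0.4244)²) = √(4.1801) ≈ 2.0445,
  v_1 = u/||u|| ≈ (0.9782, -0.2076) (||v_1|| = 1).

λ_1 = 17.4244,  λ_2 = 7.5756;  v_1 ≈ (0.9782, -0.2076)


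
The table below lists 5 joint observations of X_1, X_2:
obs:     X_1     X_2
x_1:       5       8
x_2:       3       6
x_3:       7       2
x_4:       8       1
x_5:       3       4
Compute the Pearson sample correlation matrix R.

Step 1 — column means:
  mean(X_1) = (5 + 3 + 7 + 8 + 3) / 5 = 26/5 = 5.2
  mean(X_2) = (8 + 6 + 2 + 1 + 4) / 5 = 21/5 = 4.2

Step 2 — sample variances and covariances s[i,j] = (1/(n-1)) · Σ_k (x_{k,i} - mean_i) · (x_{k,j} - mean_j), with n-1 = 4:
  s[X_1,X_1] = ((-0.2)·(-0.2) + (-2.2)·(-2.2) + (1.8)·(1.8) + (2.8)·(2.8) + (-2.2)·(-2.2)) / 4 = 20.8/4 = 5.2
  s[X_1,X_2] = ((-0.2)·(3.8) + (-2.2)·(1.8) + (1.8)·(-2.2) + (2.8)·(-3.2) + (-2.2)·(-0.2)) / 4 = -17.2/4 = -4.3
  s[X_2,X_2] = ((3.8)·(3.8) + (1.8)·(1.8) + (-2.2)·(-2.2) + (-3.2)·(-3.2) + (-0.2)·(-0.2)) / 4 = 32.8/4 = 8.2
  Sample standard deviations s_i = √(s[i,i]):
  s(X_1) = √(5.2) = 2.2804
  s(X_2) = √(8.2) = 2.8636

Step 3 — r_{ij} = s_{ij} / (s_i · s_j):
  r[X_1,X_1] = 1 (diagonal).
  r[X_1,X_2] = -4.3 / (2.2804 · 2.8636) = -4.3 / 6.5299 = -0.6585
  r[X_2,X_2] = 1 (diagonal).

R is symmetric with unit diagonal. Assembling:

R = [[1, -0.6585],
 [-0.6585, 1]]


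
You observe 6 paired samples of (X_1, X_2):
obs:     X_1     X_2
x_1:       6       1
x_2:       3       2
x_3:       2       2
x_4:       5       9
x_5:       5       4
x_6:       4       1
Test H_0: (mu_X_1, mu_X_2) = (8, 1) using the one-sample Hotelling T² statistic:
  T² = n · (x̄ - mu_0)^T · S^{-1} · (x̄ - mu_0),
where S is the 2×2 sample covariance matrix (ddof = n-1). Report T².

Step 1 — sample mean vector:
  mean(X_1) = (6 + 3 + 2 + 5 + 5 + 4) / 6 = 25/6 = 4.1667
  mean(X_2) = (1 + 2 + 2 + 9 + 4 + 1) / 6 = 19/6 = 3.1667
  x̄ = (4.1667, 3.1667),  deviation x̄ - mu_0 = (4.1667, 3.1667) - (8, 1) = (-3.8333, 2.1667).

Step 2 — sample covariance matrix, S[i,j] = (1/(n-1)) · Σ_k (x_{k,i} - mean_i) · (x_{k,j} - mean_j), divisor n-1 = 5:
  S[X_1,X_1] = ((1.8333)·(1.8333) + (-1.1667)·(-1.1667) + (-2.1667)·(-2.1667) + (0.8333)·(0.8333) + (0.8333)·(0.8333) + (-0.1667)·(-0.1667)) / 5 = 10.8333/5 = 2.1667
  S[X_1,X_2] = ((1.8333)·(-2.1667) + (-1.1667)·(-1.1667) + (-2.1667)·(-1.1667) + (0.8333)·(5.8333) + (0.8333)·(0.8333) + (-0.1667)·(-2.1667)) / 5 = 5.8333/5 = 1.1667
  S[X_2,X_2] = ((-2.1667)·(-2.1667) + (-1.1667)·(-1.1667) + (-1.1667)·(-1.1667) + (5.8333)·(5.8333) + (0.8333)·(0.8333) + (-2.1667)·(-2.1667)) / 5 = 46.8333/5 = 9.3667
  S = [[2.1667, 1.1667],
 [1.1667, 9.3667]].

Step 3 — invert S. det(S) = 2.1667·9.3667 - (1.1667)² = 18.9333.
  S^{-1} = (1/det) · [[d, -b], [-b, a]] = [[0.4947, -0.0616],
 [-0.0616, 0.1144]].

Step 4 — quadratic form (x̄ - mu_0)^T · S^{-1} · (x̄ - mu_0):
  S^{-1} · (x̄ - mu_0) = (-2.0299, 0.4842),
  (x̄ - mu_0)^T · [...] = (-3.8333)·(-2.0299) + (2.1667)·(0.4842) = 8.8304.

Step 5 — scale by n: T² = 6 · 8.8304 = 52.9824.

T² ≈ 52.9824


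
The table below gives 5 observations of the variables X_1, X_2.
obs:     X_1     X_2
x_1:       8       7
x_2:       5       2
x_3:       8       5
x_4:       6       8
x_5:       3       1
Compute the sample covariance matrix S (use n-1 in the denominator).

Step 1 — column means:
  mean(X_1) = (8 + 5 + 8 + 6 + 3) / 5 = 30/5 = 6
  mean(X_2) = (7 + 2 + 5 + 8 + 1) / 5 = 23/5 = 4.6

Step 2 — sample covariance S[i,j] = (1/(n-1)) · Σ_k (x_{k,i} - mean_i) · (x_{k,j} - mean_j), with n-1 = 4.
  S[X_1,X_1] = ((2)·(2) + (-1)·(-1) + (2)·(2) + (0)·(0) + (-3)·(-3)) / 4 = 18/4 = 4.5
  S[X_1,X_2] = ((2)·(2.4) + (-1)·(-2.6) + (2)·(0.4) + (0)·(3.4) + (-3)·(-3.6)) / 4 = 19/4 = 4.75
  S[X_2,X_2] = ((2.4)·(2.4) + (-2.6)·(-2.6) + (0.4)·(0.4) + (3.4)·(3.4) + (-3.6)·(-3.6)) / 4 = 37.2/4 = 9.3

S is symmetric (S[j,i] = S[i,j]). Assembling:

S = [[4.5, 4.75],
 [4.75, 9.3]]


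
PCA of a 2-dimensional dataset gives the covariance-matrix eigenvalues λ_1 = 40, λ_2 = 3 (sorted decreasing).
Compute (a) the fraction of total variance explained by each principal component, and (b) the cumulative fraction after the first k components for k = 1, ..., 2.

Step 1 — total variance = trace(Sigma) = Σ λ_i = 40 + 3 = 43.

Step 2 — fraction explained by component i = λ_i / Σ λ:
  PC1: 40/43 = 0.9302
  PC2: 3/43 = 0.0698

Step 3 — cumulative fraction after k components = (λ_1 + ... + λ_k) / Σ λ:
  k = 1: 40/43 = 0.9302
  k = 2: (40 + 3)/43 = 43/43 = 1

Summary (fraction, with percent):

explained: PC1 0.9302 (93.02%), PC2 0.0698 (6.98%);  cumulative: 0.9302, 1


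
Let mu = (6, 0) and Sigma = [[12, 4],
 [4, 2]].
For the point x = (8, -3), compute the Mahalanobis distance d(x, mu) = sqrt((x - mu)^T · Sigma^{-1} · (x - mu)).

Step 1 — centre the observation: (x - mu) = (2, -3).

Step 2 — invert Sigma. det(Sigma) = 12·2 - (4)² = 8.
  Sigma^{-1} = (1/det) · [[d, -b], [-b, a]] = [[0.25, -0.5],
 [-0.5, 1.5]].

Step 3 — form the quadratic (x - mu)^T · Sigma^{-1} · (x - mu):
  Sigma^{-1} · (x - mu) = (2, -5.5).
  (x - mu)^T · [Sigma^{-1} · (x - mu)] = (2)·(2) + (-3)·(-5.5) = 20.5.

Step 4 — take square root: d = √(20.5) ≈ 4.5277.

d(x, mu) = √(20.5) ≈ 4.5277


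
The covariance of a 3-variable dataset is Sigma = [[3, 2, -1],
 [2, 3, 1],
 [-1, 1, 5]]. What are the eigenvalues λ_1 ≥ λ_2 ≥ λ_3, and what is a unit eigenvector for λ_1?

Step 1 — characteristic polynomial p(λ) = det(λI - Sigma) = λ³ - tr·λ² + c_1·λ - det, where tr = trace, c_1 = sum of the principal 2×2 minors, det = det(Sigma):
  tr = 3 + 3 + 5 = 11,
  c_1 = (3·3 - (2)²) + (3·5 - (-1)²) + (3·5 - (1)²) = 5 + 14 + 14 = 33,
  det = 3·(3·5 - (1)²) - (2)·((2)·5 - (1)·(-1)) + (-1)·((2)·(1) - 3·(-1)) = 3·(14) - (2)·(11) + (-1)·(5) = 15.
  So p(λ) = λ³ - 11λ² + 33λ - 15.
Step 2 — look for an integer root (rational root theorem: any rational root is an integer divisor of 15). Testing λ = 5:
  p(5) = 125 - 275 + 165 - 15 = 0  ✓
  Dividing out (λ - 5): p(λ) = (λ - 5)(λ² - 6λ + 3).
Step 3 — remaining eigenvalues from the quadratic λ² - 6λ + 3 = 0:
  Δ = 6² - 4·3 = 36 - 12 = 24,  λ = (6 ± √24)/2 = (6 ± 4.899)/2 ≈ 5.4495 or 0.5505.
  Sorted: λ_1 = 5.4495,  λ_2 = 5,  λ_3 = 0.5505  (check: sum = 11 = tr ✓).

Step 4 — unit eigenvector for λ_1 ≈ 5.4495: v spans the null space of (Sigma - λ_1 I), whose rows are
  r_1 = (-2.4495, 2, -1),  r_2 = (2, -2.4495, 1),  r_3 = (-1, 1, -0.4495).
  v is orthogonal to every row, so take v ∝ r_1 × r_2 = ((2)·(1) - (-1)·(-2.4495), (-1)·(2) - (-2.4495)·(1), (-2.4495)·(-2.4495) - (2)·(2)) ≈ (-0.4495, 0.4495, 2).
  Rescale (multiply by -1 so the first nonzero entry is positive): u = (0.4495, -0.4495, -2).
  ||u|| = √((0.4495)² + (-0.4495)² + (-2)²) = √(4.4041) ≈ 2.0986,  v_1 = u/||u|| ≈ (0.2142, -0.2142, -0.953) (||v_1|| = 1).

λ_1 = 5.4495,  λ_2 = 5,  λ_3 = 0.5505;  v_1 ≈ (0.2142, -0.2142, -0.953)


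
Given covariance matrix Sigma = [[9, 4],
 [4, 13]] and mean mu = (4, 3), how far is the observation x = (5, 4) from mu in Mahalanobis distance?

Step 1 — centre the observation: (x - mu) = (1, 1).

Step 2 — invert Sigma. det(Sigma) = 9·13 - (4)² = 101.
  Sigma^{-1} = (1/det) · [[d, -b], [-b, a]] = [[0.1287, -0.0396],
 [-0.0396, 0.0891]].

Step 3 — form the quadratic (x - mu)^T · Sigma^{-1} · (x - mu):
  Sigma^{-1} · (x - mu) = (0.0891, 0.0495).
  (x - mu)^T · [Sigma^{-1} · (x - mu)] = (1)·(0.0891) + (1)·(0.0495) = 0.1386.

Step 4 — take square root: d = √(0.1386) ≈ 0.3723.

d(x, mu) = √(0.1386) ≈ 0.3723


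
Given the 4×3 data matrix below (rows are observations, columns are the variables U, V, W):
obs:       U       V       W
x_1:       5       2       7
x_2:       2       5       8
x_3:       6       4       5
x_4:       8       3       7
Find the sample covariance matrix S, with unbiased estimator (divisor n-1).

Step 1 — column means:
  mean(U) = (5 + 2 + 6 + 8) / 4 = 21/4 = 5.25
  mean(V) = (2 + 5 + 4 + 3) / 4 = 14/4 = 3.5
  mean(W) = (7 + 8 + 5 + 7) / 4 = 27/4 = 6.75

Step 2 — sample covariance S[i,j] = (1/(n-1)) · Σ_k (x_{k,i} - mean_i) · (x_{k,j} - mean_j), with n-1 = 3.
  S[U,U] = ((-0.25)·(-0.25) + (-3.25)·(-3.25) + (0.75)·(0.75) + (2.75)·(2.75)) / 3 = 18.75/3 = 6.25
  S[U,V] = ((-0.25)·(-1.5) + (-3.25)·(1.5) + (0.75)·(0.5) + (2.75)·(-0.5)) / 3 = -5.5/3 = -1.8333
  S[U,W] = ((-0.25)·(0.25) + (-3.25)·(1.25) + (0.75)·(-1.75) + (2.75)·(0.25)) / 3 = -4.75/3 = -1.5833
  S[V,V] = ((-1.5)·(-1.5) + (1.5)·(1.5) + (0.5)·(0.5) + (-0.5)·(-0.5)) / 3 = 5/3 = 1.6667
  S[V,W] = ((-1.5)·(0.25) + (1.5)·(1.25) + (0.5)·(-1.75) + (-0.5)·(0.25)) / 3 = 0.5/3 = 0.1667
  S[W,W] = ((0.25)·(0.25) + (1.25)·(1.25) + (-1.75)·(-1.75) + (0.25)·(0.25)) / 3 = 4.75/3 = 1.5833

S is symmetric (S[j,i] = S[i,j]). Assembling:

S = [[6.25, -1.8333, -1.5833],
 [-1.8333, 1.6667, 0.1667],
 [-1.5833, 0.1667, 1.5833]]


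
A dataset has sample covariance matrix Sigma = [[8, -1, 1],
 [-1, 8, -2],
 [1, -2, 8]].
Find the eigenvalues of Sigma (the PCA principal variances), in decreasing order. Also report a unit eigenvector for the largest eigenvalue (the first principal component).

Step 1 — characteristic polynomial p(λ) = det(λI - Sigma) = λ³ - tr·λ² + c_1·λ - det, where tr = trace, c_1 = sum of the principal 2×2 minors, det = det(Sigma):
  tr = 8 + 8 + 8 = 24,
  c_1 = (8·8 - (-1)²) + (8·8 - (1)²) + (8·8 - (-2)²) = 63 + 63 + 60 = 186,
  det = 8·(8·8 - (-2)²) - (-1)·((-1)·8 - (-2)·(1)) + (1)·((-1)·(-2) - 8·(1)) = 8·(60) - (-1)·(-6) + (1)·(-6) = 468.
  So p(λ) = λ³ - 24λ² + 186λ - 468.
Step 2 — look for an integer root (rational root theorem: any rational root is an integer divisor of 468). Testing λ = 6:
  p(6) = 216 - 864 + 1116 - 468 = 0  ✓
  Dividing out (λ - 6): p(λ) = (λ - 6)(λ² - 18λ + 78).
Step 3 — remaining eigenvalues from the quadratic λ² - 18λ + 78 = 0:
  Δ = 18² - 4·78 = 324 - 312 = 12,  λ = (18 ± √12)/2 = (18 ± 3.4641)/2 ≈ 10.7321 or 7.2679.
  Sorted: λ_1 = 10.7321,  λ_2 = 7.2679,  λ_3 = 6  (check: sum = 24 = tr ✓).

Step 4 — unit eigenvector for λ_1 ≈ 10.7321: v spans the null space of (Sigma - λ_1 I), whose rows are
  r_1 = (-2.7321, -1, 1),  r_2 = (-1, -2.7321, -2),  r_3 = (1, -2, -2.7321).
  v is orthogonal to every row, so take v ∝ r_1 × r_2 = ((-1)·(-2) - (1)·(-2.7321), (1)·(-1) - (-2.7321)·(-2), (-2.7321)·(-2.7321) - (-1)·(-1)) ≈ (4.7321, -6.4641, 6.4641).
  Let u = (4.7321, -6.4641, 6.4641).
  ||u|| = √((4.7321)² + (-6.4641)² + (6.4641)²) = √(105.9615) ≈ 10.2938,  v_1 = u/||u|| ≈ (0.4597, -0.628, 0.628) (||v_1|| = 1).

λ_1 = 10.7321,  λ_2 = 7.2679,  λ_3 = 6;  v_1 ≈ (0.4597, -0.628, 0.628)


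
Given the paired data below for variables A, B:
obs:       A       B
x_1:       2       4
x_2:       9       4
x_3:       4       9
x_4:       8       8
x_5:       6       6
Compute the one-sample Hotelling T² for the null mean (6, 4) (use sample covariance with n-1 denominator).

Step 1 — sample mean vector:
  mean(A) = (2 + 9 + 4 + 8 + 6) / 5 = 29/5 = 5.8
  mean(B) = (4 + 4 + 9 + 8 + 6) / 5 = 31/5 = 6.2
  x̄ = (5.8, 6.2),  deviation x̄ - mu_0 = (5.8, 6.2) - (6, 4) = (-0.2, 2.2).

Step 2 — sample covariance matrix, S[i,j] = (1/(n-1)) · Σ_k (x_{k,i} - mean_i) · (x_{k,j} - mean_j), divisor n-1 = 4:
  S[A,A] = ((-3.8)·(-3.8) + (3.2)·(3.2) + (-1.8)·(-1.8) + (2.2)·(2.2) + (0.2)·(0.2)) / 4 = 32.8/4 = 8.2
  S[A,B] = ((-3.8)·(-2.2) + (3.2)·(-2.2) + (-1.8)·(2.8) + (2.2)·(1.8) + (0.2)·(-0.2)) / 4 = 0.2/4 = 0.05
  S[B,B] = ((-2.2)·(-2.2) + (-2.2)·(-2.2) + (2.8)·(2.8) + (1.8)·(1.8) + (-0.2)·(-0.2)) / 4 = 20.8/4 = 5.2
  S = [[8.2, 0.05],
 [0.05, 5.2]].

Step 3 — invert S. det(S) = 8.2·5.2 - (0.05)² = 42.6375.
  S^{-1} = (1/det) · [[d, -b], [-b, a]] = [[0.122, -0.0012],
 [-0.0012, 0.1923]].

Step 4 — quadratic form (x̄ - mu_0)^T · S^{-1} · (x̄ - mu_0):
  S^{-1} · (x̄ - mu_0) = (-0.027, 0.4233),
  (x̄ - mu_0)^T · [...] = (-0.2)·(-0.027) + (2.2)·(0.4233) = 0.9367.

Step 5 — scale by n: T² = 5 · 0.9367 = 4.6837.

T² ≈ 4.6837
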